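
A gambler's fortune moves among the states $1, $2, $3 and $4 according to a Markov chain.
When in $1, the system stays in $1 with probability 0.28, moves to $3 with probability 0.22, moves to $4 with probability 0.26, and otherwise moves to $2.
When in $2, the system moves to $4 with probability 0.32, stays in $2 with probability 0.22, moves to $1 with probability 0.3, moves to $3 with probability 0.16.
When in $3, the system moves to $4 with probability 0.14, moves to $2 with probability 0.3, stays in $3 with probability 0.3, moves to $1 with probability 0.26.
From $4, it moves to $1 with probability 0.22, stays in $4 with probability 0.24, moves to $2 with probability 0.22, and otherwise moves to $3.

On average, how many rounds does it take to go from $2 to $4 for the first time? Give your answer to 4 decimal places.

3.7628

Let t(s) be the expected number of rounds to first reach $4 from state s, with t($4) = 0. Conditioning on the first round:
t($1) = 1 + 0.28·t($1) + 0.24·t($2) + 0.22·t($3)
t($2) = 1 + 0.3·t($1) + 0.22·t($2) + 0.16·t($3)
t($3) = 1 + 0.26·t($1) + 0.3·t($2) + 0.3·t($3)
Solving: t($1) = 4.0298, t($2) = 3.7628, t($3) = 4.5380.
Expected rounds from $2 to $4: 3.7628.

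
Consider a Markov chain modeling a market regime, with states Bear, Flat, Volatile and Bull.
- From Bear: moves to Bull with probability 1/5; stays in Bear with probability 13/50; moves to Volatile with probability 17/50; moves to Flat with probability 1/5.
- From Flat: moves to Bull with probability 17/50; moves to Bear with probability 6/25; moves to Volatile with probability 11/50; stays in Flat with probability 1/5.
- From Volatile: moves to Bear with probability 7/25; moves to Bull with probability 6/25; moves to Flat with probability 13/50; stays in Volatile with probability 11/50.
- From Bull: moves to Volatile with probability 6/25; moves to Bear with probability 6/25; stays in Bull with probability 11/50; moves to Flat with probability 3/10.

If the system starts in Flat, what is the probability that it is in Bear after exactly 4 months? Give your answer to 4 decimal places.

0.2553

Propagate the distribution vector 4 months from Flat.
After 0 months: (0.0000, 1.0000, 0.0000, 0.0000)
After 1 month: (0.2400, 0.2000, 0.2200, 0.3400)
After 2 months: (0.2536, 0.2472, 0.2556, 0.2436)
After 3 months: (0.2553, 0.2397, 0.2553, 0.2497)
After 4 months: (0.2553, 0.2403, 0.2556, 0.2488)
P(in Bear after 4 months) = 0.2553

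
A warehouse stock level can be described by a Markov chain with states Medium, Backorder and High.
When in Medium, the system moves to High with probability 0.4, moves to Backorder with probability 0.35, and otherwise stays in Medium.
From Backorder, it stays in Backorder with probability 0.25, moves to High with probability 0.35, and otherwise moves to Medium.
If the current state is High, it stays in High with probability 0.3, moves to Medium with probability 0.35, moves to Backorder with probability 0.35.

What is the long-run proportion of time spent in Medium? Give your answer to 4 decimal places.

Let the stationary distribution be π with π = πP and π_1 + π_2 + π_3 = 1.
π_1 = 0.25·π_1 + 0.4·π_2 + 0.35·π_3
π_2 = 0.35·π_1 + 0.25·π_2 + 0.35·π_3
Solving with the normalization constraint gives π = (0.3326, 0.3182, 0.3492).
So the stationary probability of Medium is 0.3326.

0.3326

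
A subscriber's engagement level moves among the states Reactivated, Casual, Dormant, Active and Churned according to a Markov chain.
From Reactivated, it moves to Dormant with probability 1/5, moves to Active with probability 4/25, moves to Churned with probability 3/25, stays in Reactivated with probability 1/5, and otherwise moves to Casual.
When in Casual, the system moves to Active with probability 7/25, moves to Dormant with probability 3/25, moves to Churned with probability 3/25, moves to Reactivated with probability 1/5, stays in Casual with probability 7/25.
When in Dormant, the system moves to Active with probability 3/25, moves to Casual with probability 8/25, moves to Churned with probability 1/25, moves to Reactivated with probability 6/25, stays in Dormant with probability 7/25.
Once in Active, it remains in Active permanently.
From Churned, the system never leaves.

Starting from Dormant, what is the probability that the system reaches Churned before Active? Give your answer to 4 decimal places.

Let h(s) be the probability of absorption at Churned starting from transient state s. Then h(Churned) = 1 and h(Active) = 0. By first-step analysis:
h(Reactivated) = 0.2·h(Reactivated) + 0.32·h(Casual) + 0.2·h(Dormant) + 0.16·0 + 0.12·1
h(Casual) = 0.2·h(Reactivated) + 0.28·h(Casual) + 0.12·h(Dormant) + 0.28·0 + 0.12·1
h(Dormant) = 0.24·h(Reactivated) + 0.32·h(Casual) + 0.28·h(Dormant) + 0.12·0 + 0.04·1
Solving: h(Reactivated) = 0.3562, h(Casual) = 0.3182, h(Dormant) = 0.3157.
Starting from Dormant, the probability is 0.3157.

0.3157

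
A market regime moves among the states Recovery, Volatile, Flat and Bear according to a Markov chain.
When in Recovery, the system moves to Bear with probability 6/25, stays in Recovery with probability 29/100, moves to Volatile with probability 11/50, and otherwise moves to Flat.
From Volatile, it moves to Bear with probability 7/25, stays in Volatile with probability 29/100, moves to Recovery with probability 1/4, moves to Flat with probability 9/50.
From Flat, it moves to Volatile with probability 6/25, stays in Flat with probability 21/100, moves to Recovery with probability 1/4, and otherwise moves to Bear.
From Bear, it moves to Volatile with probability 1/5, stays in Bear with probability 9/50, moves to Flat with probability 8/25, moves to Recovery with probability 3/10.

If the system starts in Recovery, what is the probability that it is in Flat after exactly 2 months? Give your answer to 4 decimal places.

Propagate the distribution vector 2 months from Recovery.
After 0 months: (1.0000, 0.0000, 0.0000, 0.0000)
After 1 month: (0.2900, 0.2200, 0.2500, 0.2400)
After 2 months: (0.2736, 0.2356, 0.2414, 0.2494)
P(in Flat after 2 months) = 0.2414

0.2414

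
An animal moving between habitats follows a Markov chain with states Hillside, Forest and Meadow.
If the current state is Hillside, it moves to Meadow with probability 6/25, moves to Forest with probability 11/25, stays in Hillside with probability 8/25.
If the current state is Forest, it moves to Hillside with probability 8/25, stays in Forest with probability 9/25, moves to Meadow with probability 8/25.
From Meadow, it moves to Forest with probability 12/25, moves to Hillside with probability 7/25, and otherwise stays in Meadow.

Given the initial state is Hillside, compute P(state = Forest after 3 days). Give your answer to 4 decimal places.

Propagate the distribution vector 3 days from Hillside.
After 0 days: (1.0000, 0.0000, 0.0000)
After 1 day: (0.3200, 0.4400, 0.2400)
After 2 days: (0.3104, 0.4144, 0.2752)
After 3 days: (0.3090, 0.4179, 0.2732)
P(in Forest after 3 days) = 0.4179

0.4179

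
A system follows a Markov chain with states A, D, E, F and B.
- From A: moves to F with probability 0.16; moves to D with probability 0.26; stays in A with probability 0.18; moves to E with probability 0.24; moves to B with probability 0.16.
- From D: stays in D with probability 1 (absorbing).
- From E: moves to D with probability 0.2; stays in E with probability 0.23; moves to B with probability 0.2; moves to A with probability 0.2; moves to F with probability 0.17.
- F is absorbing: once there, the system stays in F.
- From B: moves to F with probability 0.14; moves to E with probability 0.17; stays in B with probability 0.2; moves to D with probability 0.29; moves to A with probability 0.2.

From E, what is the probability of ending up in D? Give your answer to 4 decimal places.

0.5853

Let h(s) be the probability of absorption at D starting from transient state s. Then h(D) = 1 and h(F) = 0. By first-step analysis:
h(A) = 0.18·h(A) + 0.26·1 + 0.24·h(E) + 0.16·0 + 0.16·h(B)
h(E) = 0.2·h(A) + 0.2·1 + 0.23·h(E) + 0.17·0 + 0.2·h(B)
h(B) = 0.2·h(A) + 0.29·1 + 0.17·h(E) + 0.14·0 + 0.2·h(B)
Solving: h(A) = 0.6133, h(E) = 0.5853, h(B) = 0.6402.
Starting from E, the probability is 0.5853.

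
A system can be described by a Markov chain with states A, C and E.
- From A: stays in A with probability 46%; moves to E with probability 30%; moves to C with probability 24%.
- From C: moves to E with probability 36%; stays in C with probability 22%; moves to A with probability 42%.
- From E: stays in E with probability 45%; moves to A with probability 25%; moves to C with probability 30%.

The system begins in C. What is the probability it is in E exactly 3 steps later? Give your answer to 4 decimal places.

0.3705

Propagate the distribution vector 3 steps from C.
After 0 steps: (0.0000, 1.0000, 0.0000)
After 1 step: (0.4200, 0.2200, 0.3600)
After 2 steps: (0.3756, 0.2572, 0.3672)
After 3 steps: (0.3726, 0.2569, 0.3705)
P(in E after 3 steps) = 0.3705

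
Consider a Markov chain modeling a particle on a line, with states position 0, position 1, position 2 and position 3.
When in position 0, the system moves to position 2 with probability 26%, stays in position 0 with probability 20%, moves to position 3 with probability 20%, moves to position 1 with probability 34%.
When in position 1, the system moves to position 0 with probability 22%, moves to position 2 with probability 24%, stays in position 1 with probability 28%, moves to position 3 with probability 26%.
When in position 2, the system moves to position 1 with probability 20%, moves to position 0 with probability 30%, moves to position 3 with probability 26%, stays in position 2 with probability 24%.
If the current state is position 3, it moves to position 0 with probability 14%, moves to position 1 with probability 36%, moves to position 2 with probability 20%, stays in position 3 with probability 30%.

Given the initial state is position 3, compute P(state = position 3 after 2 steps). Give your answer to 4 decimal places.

0.2636

Propagate the distribution vector 2 steps from position 3.
After 0 steps: (0.0000, 0.0000, 0.0000, 1.0000)
After 1 step: (0.1400, 0.3600, 0.2000, 0.3000)
After 2 steps: (0.2092, 0.2964, 0.2308, 0.2636)
P(in position 3 after 2 steps) = 0.2636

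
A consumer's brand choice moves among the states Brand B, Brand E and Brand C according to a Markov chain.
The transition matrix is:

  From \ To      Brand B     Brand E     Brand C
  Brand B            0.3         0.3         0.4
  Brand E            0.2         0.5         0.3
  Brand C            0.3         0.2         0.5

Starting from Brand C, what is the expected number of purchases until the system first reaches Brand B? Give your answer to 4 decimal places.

Let t(s) be the expected number of purchases to first reach Brand B from state s, with t(Brand B) = 0. Conditioning on the first purchase:
t(Brand E) = 1 + 0.5·t(Brand E) + 0.3·t(Brand C)
t(Brand C) = 1 + 0.2·t(Brand E) + 0.5·t(Brand C)
Solving: t(Brand E) = 4.2105, t(Brand C) = 3.6842.
Expected purchases from Brand C to Brand B: 3.6842.

3.6842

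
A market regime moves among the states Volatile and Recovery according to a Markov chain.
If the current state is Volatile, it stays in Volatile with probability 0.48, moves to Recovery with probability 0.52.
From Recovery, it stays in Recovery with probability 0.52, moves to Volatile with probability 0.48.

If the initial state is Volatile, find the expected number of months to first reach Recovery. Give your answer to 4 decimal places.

Let t(s) be the expected number of months to first reach Recovery from state s, with t(Recovery) = 0. Conditioning on the first month:
t(Volatile) = 1 + 0.48·t(Volatile)
Solving: t(Volatile) = 1.9231.
Expected months from Volatile to Recovery: 1.9231.

1.9231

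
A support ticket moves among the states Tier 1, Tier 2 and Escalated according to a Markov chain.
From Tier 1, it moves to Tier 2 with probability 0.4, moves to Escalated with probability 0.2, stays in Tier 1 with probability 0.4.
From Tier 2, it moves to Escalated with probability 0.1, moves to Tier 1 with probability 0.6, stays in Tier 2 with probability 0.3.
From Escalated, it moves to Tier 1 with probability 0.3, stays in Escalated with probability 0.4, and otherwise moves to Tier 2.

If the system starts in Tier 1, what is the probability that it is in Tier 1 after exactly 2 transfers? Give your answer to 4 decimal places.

Sum over the intermediate state after 1 transfer:
P = P(Tier 1→Tier 1)·P(Tier 1→Tier 1) + P(Tier 1→Tier 2)·P(Tier 2→Tier 1) + P(Tier 1→Escalated)·P(Escalated→Tier 1)
  = 0.4×0.4 + 0.4×0.6 + 0.2×0.3
  = 0.1600 + 0.2400 + 0.0600 = 0.4600

0.4600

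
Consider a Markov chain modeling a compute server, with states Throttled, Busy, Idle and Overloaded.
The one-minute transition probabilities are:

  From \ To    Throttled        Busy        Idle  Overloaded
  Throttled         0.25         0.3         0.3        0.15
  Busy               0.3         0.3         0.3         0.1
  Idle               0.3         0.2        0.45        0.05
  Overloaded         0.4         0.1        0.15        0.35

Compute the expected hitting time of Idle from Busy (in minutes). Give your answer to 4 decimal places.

3.6101

Let t(s) be the expected number of minutes to first reach Idle from state s, with t(Idle) = 0. Conditioning on the first minute:
t(Throttled) = 1 + 0.25·t(Throttled) + 0.3·t(Busy) + 0.15·t(Overloaded)
t(Busy) = 1 + 0.3·t(Throttled) + 0.3·t(Busy) + 0.1·t(Overloaded)
t(Overloaded) = 1 + 0.4·t(Throttled) + 0.1·t(Busy) + 0.35·t(Overloaded)
Solving: t(Throttled) = 3.6448, t(Busy) = 3.6101, t(Overloaded) = 4.3368.
Expected minutes from Busy to Idle: 3.6101.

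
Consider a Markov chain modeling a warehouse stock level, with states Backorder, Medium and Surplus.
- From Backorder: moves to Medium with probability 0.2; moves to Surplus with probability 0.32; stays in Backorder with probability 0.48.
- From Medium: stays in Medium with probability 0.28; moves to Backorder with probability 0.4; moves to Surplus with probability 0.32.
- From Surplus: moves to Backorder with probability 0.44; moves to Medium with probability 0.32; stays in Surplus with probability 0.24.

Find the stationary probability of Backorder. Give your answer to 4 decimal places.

Let the stationary distribution be π with π = πP and π_1 + π_2 + π_3 = 1.
π_1 = 0.48·π_1 + 0.4·π_2 + 0.44·π_3
π_2 = 0.2·π_1 + 0.28·π_2 + 0.32·π_3
Solving with the normalization constraint gives π = (0.4477, 0.2560, 0.2963).
So the stationary probability of Backorder is 0.4477.

0.4477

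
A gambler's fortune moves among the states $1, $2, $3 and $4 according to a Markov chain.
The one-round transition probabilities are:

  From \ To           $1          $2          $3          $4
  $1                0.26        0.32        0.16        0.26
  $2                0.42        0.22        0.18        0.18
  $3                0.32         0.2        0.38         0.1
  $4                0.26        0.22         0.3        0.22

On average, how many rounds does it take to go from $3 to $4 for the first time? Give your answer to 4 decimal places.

Let t(s) be the expected number of rounds to first reach $4 from state s, with t($4) = 0. Conditioning on the first round:
t($1) = 1 + 0.26·t($1) + 0.32·t($2) + 0.16·t($3)
t($2) = 1 + 0.42·t($1) + 0.22·t($2) + 0.18·t($3)
t($3) = 1 + 0.32·t($1) + 0.2·t($2) + 0.38·t($3)
Solving: t($1) = 4.8862, t($2) = 5.2587, t($3) = 5.8312.
Expected rounds from $3 to $4: 5.8312.

5.8312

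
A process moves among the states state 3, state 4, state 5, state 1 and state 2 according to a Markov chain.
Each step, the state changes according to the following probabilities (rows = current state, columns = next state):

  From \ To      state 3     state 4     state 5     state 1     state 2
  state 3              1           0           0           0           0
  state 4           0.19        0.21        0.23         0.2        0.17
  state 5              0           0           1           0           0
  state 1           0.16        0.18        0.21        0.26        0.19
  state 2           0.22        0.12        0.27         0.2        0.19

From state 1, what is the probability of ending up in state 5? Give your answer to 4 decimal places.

0.5602

Let h(s) be the probability of absorption at state 5 starting from transient state s. Then h(state 5) = 1 and h(state 3) = 0. By first-step analysis:
h(state 4) = 0.19·0 + 0.21·h(state 4) + 0.23·1 + 0.2·h(state 1) + 0.17·h(state 2)
h(state 1) = 0.16·0 + 0.18·h(state 4) + 0.21·1 + 0.26·h(state 1) + 0.19·h(state 2)
h(state 2) = 0.22·0 + 0.12·h(state 4) + 0.27·1 + 0.2·h(state 1) + 0.19·h(state 2)
Solving: h(state 4) = 0.5520, h(state 1) = 0.5602, h(state 2) = 0.5534.
Starting from state 1, the probability is 0.5602.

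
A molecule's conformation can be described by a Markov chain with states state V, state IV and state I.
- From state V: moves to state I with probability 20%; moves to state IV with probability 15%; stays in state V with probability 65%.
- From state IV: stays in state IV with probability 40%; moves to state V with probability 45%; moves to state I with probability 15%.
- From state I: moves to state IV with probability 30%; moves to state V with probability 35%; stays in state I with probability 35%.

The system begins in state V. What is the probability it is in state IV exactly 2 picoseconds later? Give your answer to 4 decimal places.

Sum over the intermediate state after 1 picosecond:
P = P(state V→state V)·P(state V→state IV) + P(state V→state IV)·P(state IV→state IV) + P(state V→state I)·P(state I→state IV)
  = 0.65×0.15 + 0.15×0.4 + 0.2×0.3
  = 0.0975 + 0.0600 + 0.0600 = 0.2175

0.2175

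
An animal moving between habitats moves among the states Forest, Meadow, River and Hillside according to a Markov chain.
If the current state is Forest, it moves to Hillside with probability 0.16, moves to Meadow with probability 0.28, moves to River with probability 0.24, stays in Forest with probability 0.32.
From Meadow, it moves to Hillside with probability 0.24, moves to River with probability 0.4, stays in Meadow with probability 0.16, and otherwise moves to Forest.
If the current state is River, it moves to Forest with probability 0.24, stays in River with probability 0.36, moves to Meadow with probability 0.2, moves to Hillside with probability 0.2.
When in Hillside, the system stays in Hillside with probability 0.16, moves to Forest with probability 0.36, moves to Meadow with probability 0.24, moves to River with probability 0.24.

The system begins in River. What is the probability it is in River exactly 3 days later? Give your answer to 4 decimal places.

Propagate the distribution vector 3 days from River.
After 0 days: (0.0000, 0.0000, 1.0000, 0.0000)
After 1 day: (0.2400, 0.2000, 0.3600, 0.2000)
After 2 days: (0.2752, 0.2192, 0.3152, 0.1904)
After 3 days: (0.2761, 0.2209, 0.3129, 0.1901)
P(in River after 3 days) = 0.3129

0.3129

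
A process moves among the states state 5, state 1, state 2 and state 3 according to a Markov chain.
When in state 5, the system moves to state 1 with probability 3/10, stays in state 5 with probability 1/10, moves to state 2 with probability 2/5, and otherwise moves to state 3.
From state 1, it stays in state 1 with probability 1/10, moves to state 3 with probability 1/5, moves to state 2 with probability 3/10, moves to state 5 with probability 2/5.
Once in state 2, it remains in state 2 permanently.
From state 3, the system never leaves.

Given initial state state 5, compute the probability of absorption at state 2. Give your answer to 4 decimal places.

0.6522

Let h(s) be the probability of absorption at state 2 starting from transient state s. Then h(state 2) = 1 and h(state 3) = 0. By first-step analysis:
h(state 5) = 0.1·h(state 5) + 0.3·h(state 1) + 0.4·1 + 0.2·0
h(state 1) = 0.4·h(state 5) + 0.1·h(state 1) + 0.3·1 + 0.2·0
Solving: h(state 5) = 0.6522, h(state 1) = 0.6232.
Starting from state 5, the probability is 0.6522.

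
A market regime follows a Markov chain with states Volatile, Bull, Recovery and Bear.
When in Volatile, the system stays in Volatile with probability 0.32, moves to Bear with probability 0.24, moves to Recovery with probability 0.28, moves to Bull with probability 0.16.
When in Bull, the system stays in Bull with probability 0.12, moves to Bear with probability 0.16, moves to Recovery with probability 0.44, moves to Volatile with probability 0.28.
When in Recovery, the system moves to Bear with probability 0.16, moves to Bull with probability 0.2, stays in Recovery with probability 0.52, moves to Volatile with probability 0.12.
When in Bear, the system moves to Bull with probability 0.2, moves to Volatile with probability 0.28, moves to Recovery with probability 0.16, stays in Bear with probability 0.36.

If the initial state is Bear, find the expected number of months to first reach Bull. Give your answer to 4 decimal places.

5.2548

Let t(s) be the expected number of months to first reach Bull from state s, with t(Bull) = 0. Conditioning on the first month:
t(Volatile) = 1 + 0.32·t(Volatile) + 0.28·t(Recovery) + 0.24·t(Bear)
t(Recovery) = 1 + 0.12·t(Volatile) + 0.52·t(Recovery) + 0.16·t(Bear)
t(Bear) = 1 + 0.28·t(Volatile) + 0.16·t(Recovery) + 0.36·t(Bear)
Solving: t(Volatile) = 5.4671, t(Recovery) = 5.2017, t(Bear) = 5.2548.
Expected months from Bear to Bull: 5.2548.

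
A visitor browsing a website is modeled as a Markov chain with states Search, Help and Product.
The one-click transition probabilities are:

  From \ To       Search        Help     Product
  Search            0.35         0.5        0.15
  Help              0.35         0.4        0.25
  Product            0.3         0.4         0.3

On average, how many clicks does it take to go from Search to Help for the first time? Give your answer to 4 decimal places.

Let t(s) be the expected number of clicks to first reach Help from state s, with t(Help) = 0. Conditioning on the first click:
t(Search) = 1 + 0.35·t(Search) + 0.15·t(Product)
t(Product) = 1 + 0.3·t(Search) + 0.3·t(Product)
Solving: t(Search) = 2.0732, t(Product) = 2.3171.
Expected clicks from Search to Help: 2.0732.

2.0732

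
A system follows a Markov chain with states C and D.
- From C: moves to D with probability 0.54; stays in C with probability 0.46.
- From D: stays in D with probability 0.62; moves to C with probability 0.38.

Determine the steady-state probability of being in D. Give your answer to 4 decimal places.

Let the stationary distribution be π with π = πP and π_1 + π_2 = 1.
π_1 = 0.46·π_1 + 0.38·π_2
Solving with the normalization constraint gives π = (0.4130, 0.5870).
So the stationary probability of D is 0.5870.

0.5870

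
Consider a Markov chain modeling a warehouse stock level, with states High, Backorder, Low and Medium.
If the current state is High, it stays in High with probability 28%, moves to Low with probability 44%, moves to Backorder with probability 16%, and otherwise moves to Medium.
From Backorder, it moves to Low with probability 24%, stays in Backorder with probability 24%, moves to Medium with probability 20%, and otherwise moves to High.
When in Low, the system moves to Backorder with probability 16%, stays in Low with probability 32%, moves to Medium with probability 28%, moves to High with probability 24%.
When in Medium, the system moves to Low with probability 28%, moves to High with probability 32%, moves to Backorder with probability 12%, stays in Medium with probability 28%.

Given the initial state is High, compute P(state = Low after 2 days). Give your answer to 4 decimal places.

0.3360

Propagate the distribution vector 2 days from High.
After 0 days: (1.0000, 0.0000, 0.0000, 0.0000)
After 1 day: (0.2800, 0.1600, 0.4400, 0.1200)
After 2 days: (0.2736, 0.1680, 0.3360, 0.2224)
P(in Low after 2 days) = 0.3360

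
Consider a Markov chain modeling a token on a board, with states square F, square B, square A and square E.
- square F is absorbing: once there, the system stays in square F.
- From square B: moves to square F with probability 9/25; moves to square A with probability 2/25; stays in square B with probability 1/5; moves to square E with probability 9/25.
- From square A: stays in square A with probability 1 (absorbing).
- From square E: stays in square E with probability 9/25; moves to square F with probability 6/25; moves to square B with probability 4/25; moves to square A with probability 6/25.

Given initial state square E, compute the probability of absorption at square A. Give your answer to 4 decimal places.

0.4507

Let h(s) be the probability of absorption at square A starting from transient state s. Then h(square A) = 1 and h(square F) = 0. By first-step analysis:
h(square B) = 0.36·0 + 0.2·h(square B) + 0.08·1 + 0.36·h(square E)
h(square E) = 0.24·0 + 0.16·h(square B) + 0.24·1 + 0.36·h(square E)
Solving: h(square B) = 0.3028, h(square E) = 0.4507.
Starting from square E, the probability is 0.4507.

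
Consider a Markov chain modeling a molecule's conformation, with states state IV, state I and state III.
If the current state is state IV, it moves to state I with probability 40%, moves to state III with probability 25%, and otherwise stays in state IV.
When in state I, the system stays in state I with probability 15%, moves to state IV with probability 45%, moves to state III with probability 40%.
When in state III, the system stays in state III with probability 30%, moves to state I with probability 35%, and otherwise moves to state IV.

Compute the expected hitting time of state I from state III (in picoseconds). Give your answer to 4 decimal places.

Let t(s) be the expected number of picoseconds to first reach state I from state s, with t(state I) = 0. Conditioning on the first picosecond:
t(state IV) = 1 + 0.35·t(state IV) + 0.25·t(state III)
t(state III) = 1 + 0.35·t(state IV) + 0.3·t(state III)
Solving: t(state IV) = 2.5850, t(state III) = 2.7211.
Expected picoseconds from state III to state I: 2.7211.

2.7211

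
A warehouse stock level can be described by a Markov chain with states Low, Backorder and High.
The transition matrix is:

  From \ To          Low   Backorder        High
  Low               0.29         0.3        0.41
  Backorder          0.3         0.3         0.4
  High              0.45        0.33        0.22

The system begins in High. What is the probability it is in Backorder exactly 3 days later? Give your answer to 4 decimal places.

0.3109

Propagate the distribution vector 3 days from High.
After 0 days: (0.0000, 0.0000, 1.0000)
After 1 day: (0.4500, 0.3300, 0.2200)
After 2 days: (0.3285, 0.3066, 0.3649)
After 3 days: (0.3515, 0.3109, 0.3376)
P(in Backorder after 3 days) = 0.3109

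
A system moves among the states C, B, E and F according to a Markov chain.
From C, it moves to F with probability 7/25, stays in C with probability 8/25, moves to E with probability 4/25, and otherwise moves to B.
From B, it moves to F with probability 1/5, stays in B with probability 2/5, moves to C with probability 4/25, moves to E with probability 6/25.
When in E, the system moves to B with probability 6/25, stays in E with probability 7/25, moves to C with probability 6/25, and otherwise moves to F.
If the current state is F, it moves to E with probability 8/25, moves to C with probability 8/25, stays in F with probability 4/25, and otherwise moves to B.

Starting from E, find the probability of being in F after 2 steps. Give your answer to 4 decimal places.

Propagate the distribution vector 2 steps from E.
After 0 steps: (0.0000, 0.0000, 1.0000, 0.0000)
After 1 step: (0.2400, 0.2400, 0.2800, 0.2400)
After 2 steps: (0.2592, 0.2688, 0.2512, 0.2208)
P(in F after 2 steps) = 0.2208

0.2208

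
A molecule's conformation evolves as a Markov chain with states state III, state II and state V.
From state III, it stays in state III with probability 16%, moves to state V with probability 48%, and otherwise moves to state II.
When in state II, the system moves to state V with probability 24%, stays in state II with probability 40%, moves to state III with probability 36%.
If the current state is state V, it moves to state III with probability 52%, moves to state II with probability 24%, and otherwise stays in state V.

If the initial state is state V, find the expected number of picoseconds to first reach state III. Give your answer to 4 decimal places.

Let t(s) be the expected number of picoseconds to first reach state III from state s, with t(state III) = 0. Conditioning on the first picosecond:
t(state II) = 1 + 0.4·t(state II) + 0.24·t(state V)
t(state V) = 1 + 0.24·t(state II) + 0.24·t(state V)
Solving: t(state II) = 2.5100, t(state V) = 2.1084.
Expected picoseconds from state V to state III: 2.1084.

2.1084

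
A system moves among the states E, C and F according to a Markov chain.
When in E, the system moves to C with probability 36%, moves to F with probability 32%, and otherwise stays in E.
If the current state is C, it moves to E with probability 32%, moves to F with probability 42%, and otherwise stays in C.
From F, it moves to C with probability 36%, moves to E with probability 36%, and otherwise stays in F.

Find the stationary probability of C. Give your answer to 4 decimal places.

0.3273

Let the stationary distribution be π with π = πP and π_1 + π_2 + π_3 = 1.
π_1 = 0.32·π_1 + 0.32·π_2 + 0.36·π_3
π_2 = 0.36·π_1 + 0.26·π_2 + 0.36·π_3
Solving with the normalization constraint gives π = (0.3336, 0.3273, 0.3392).
So the stationary probability of C is 0.3273.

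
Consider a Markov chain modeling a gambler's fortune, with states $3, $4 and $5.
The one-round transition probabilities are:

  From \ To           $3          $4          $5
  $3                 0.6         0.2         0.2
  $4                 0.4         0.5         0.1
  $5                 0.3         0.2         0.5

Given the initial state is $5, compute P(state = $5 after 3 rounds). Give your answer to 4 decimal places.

0.2730

Propagate the distribution vector 3 rounds from $5.
After 0 rounds: (0.0000, 0.0000, 1.0000)
After 1 round: (0.3000, 0.2000, 0.5000)
After 2 rounds: (0.4100, 0.2600, 0.3300)
After 3 rounds: (0.4490, 0.2780, 0.2730)
P(in $5 after 3 rounds) = 0.2730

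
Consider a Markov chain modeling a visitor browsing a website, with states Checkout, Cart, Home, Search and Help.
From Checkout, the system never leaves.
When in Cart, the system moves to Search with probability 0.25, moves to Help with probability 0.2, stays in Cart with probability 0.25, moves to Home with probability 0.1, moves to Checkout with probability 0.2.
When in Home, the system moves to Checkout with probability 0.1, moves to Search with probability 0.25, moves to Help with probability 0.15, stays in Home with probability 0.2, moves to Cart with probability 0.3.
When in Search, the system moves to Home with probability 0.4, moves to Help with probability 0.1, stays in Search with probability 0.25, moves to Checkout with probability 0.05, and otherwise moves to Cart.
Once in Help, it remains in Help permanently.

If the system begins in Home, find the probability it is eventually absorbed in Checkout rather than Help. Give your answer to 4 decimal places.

0.4302

Let h(s) be the probability of absorption at Checkout starting from transient state s. Then h(Checkout) = 1 and h(Help) = 0. By first-step analysis:
h(Cart) = 0.2·1 + 0.25·h(Cart) + 0.1·h(Home) + 0.25·h(Search) + 0.2·0
h(Home) = 0.1·1 + 0.3·h(Cart) + 0.2·h(Home) + 0.25·h(Search) + 0.15·0
h(Search) = 0.05·1 + 0.2·h(Cart) + 0.4·h(Home) + 0.25·h(Search) + 0.1·0
Solving: h(Cart) = 0.4640, h(Home) = 0.4302, h(Search) = 0.4198.
Starting from Home, the probability is 0.4302.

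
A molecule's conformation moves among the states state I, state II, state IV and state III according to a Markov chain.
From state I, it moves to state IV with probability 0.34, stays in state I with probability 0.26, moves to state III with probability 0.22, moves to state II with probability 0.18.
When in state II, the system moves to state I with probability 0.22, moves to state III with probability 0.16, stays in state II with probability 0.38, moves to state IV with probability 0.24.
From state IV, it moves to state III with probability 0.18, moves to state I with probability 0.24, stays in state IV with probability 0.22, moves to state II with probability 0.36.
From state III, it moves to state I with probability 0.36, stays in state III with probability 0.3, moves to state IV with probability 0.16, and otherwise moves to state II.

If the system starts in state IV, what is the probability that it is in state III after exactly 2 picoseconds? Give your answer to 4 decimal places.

0.2040

Propagate the distribution vector 2 picoseconds from state IV.
After 0 picoseconds: (0.0000, 0.0000, 1.0000, 0.0000)
After 1 picosecond: (0.2400, 0.3600, 0.2200, 0.1800)
After 2 picoseconds: (0.2592, 0.2916, 0.2452, 0.2040)
P(in state III after 2 picoseconds) = 0.2040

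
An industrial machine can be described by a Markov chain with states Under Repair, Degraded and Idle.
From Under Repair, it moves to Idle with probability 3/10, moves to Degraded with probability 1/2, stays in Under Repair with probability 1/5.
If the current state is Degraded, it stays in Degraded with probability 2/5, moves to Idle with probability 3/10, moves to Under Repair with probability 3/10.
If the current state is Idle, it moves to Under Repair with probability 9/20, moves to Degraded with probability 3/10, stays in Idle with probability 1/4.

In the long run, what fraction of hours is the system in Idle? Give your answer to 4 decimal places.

0.2857

Let the stationary distribution be π with π = πP and π_1 + π_2 + π_3 = 1.
π_1 = 0.2·π_1 + 0.3·π_2 + 0.45·π_3
π_2 = 0.5·π_1 + 0.4·π_2 + 0.3·π_3
Solving with the normalization constraint gives π = (0.3117, 0.4026, 0.2857).
So the stationary probability of Idle is 0.2857.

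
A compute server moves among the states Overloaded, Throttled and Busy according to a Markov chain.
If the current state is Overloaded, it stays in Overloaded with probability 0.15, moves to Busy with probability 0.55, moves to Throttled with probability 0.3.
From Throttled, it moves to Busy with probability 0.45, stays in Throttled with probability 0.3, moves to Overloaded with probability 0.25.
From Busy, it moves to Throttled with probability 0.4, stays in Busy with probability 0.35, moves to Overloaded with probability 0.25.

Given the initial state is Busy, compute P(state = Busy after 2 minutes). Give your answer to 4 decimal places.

0.4400

Sum over the intermediate state after 1 minute:
P = P(Busy→Overloaded)·P(Overloaded→Busy) + P(Busy→Throttled)·P(Throttled→Busy) + P(Busy→Busy)·P(Busy→Busy)
  = 0.25×0.55 + 0.4×0.45 + 0.35×0.35
  = 0.1375 + 0.1800 + 0.1225 = 0.4400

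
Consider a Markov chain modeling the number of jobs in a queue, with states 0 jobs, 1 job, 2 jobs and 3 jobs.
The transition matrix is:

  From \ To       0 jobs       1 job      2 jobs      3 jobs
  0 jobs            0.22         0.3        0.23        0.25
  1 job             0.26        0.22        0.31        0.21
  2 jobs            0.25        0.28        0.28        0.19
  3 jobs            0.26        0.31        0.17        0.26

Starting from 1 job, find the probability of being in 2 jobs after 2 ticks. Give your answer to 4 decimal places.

0.2505

Propagate the distribution vector 2 ticks from 1 job.
After 0 ticks: (0.0000, 1.0000, 0.0000, 0.0000)
After 1 tick: (0.2600, 0.2200, 0.3100, 0.2100)
After 2 ticks: (0.2465, 0.2783, 0.2505, 0.2247)
P(in 2 jobs after 2 ticks) = 0.2505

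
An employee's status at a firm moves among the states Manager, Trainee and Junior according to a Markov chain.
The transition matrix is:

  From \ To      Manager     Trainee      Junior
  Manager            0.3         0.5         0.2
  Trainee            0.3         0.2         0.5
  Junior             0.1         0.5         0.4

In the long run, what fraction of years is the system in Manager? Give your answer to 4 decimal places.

0.2212

Let the stationary distribution be π with π = πP and π_1 + π_2 + π_3 = 1.
π_1 = 0.3·π_1 + 0.3·π_2 + 0.1·π_3
π_2 = 0.5·π_1 + 0.2·π_2 + 0.5·π_3
Solving with the normalization constraint gives π = (0.2212, 0.3846, 0.3942).
So the stationary probability of Manager is 0.2212.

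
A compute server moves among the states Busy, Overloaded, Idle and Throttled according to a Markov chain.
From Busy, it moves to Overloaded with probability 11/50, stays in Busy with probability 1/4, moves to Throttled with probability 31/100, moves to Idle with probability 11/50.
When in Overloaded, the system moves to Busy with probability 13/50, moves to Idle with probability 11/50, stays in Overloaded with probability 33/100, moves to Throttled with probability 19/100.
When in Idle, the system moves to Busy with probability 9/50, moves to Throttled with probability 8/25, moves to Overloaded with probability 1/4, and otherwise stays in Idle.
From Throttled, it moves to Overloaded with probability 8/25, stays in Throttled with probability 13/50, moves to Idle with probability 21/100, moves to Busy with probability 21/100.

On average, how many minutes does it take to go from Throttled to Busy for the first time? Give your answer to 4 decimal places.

Let t(s) be the expected number of minutes to first reach Busy from state s, with t(Busy) = 0. Conditioning on the first minute:
t(Overloaded) = 1 + 0.33·t(Overloaded) + 0.22·t(Idle) + 0.19·t(Throttled)
t(Idle) = 1 + 0.25·t(Overloaded) + 0.25·t(Idle) + 0.32·t(Throttled)
t(Throttled) = 1 + 0.32·t(Overloaded) + 0.21·t(Idle) + 0.26·t(Throttled)
Solving: t(Overloaded) = 4.3428, t(Idle) = 4.7317, t(Throttled) = 4.5721.
Expected minutes from Throttled to Busy: 4.5721.

4.5721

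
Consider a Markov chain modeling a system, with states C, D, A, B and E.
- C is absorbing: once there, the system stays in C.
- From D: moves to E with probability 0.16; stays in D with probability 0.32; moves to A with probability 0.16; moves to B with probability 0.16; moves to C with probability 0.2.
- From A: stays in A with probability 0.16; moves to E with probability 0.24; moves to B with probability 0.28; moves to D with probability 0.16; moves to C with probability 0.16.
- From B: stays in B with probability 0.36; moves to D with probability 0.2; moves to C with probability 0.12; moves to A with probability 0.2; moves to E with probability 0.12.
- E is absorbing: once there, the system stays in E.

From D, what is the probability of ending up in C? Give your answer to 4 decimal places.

0.5158

Let h(s) be the probability of absorption at C starting from transient state s. Then h(C) = 1 and h(E) = 0. By first-step analysis:
h(D) = 0.2·1 + 0.32·h(D) + 0.16·h(A) + 0.16·h(B) + 0.16·0
h(A) = 0.16·1 + 0.16·h(D) + 0.16·h(A) + 0.28·h(B) + 0.24·0
h(B) = 0.12·1 + 0.2·h(D) + 0.2·h(A) + 0.36·h(B) + 0.12·0
Solving: h(D) = 0.5158, h(A) = 0.4520, h(B) = 0.4899.
Starting from D, the probability is 0.5158.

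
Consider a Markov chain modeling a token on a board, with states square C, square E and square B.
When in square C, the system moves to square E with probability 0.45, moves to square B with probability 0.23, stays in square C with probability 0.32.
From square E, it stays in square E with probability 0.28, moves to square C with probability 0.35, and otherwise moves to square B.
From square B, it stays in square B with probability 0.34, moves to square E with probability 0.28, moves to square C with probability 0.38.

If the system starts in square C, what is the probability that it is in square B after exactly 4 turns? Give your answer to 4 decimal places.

0.3118

Propagate the distribution vector 4 turns from square C.
After 0 turns: (1.0000, 0.0000, 0.0000)
After 1 turn: (0.3200, 0.4500, 0.2300)
After 2 turns: (0.3473, 0.3344, 0.3183)
After 3 turns: (0.3491, 0.3390, 0.3118)
After 4 turns: (0.3489, 0.3394, 0.3118)
P(in square B after 4 turns) = 0.3118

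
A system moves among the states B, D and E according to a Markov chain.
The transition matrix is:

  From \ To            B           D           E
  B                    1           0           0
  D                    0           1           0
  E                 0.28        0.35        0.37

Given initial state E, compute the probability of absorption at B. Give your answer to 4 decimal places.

0.4444

Let h(s) be the probability of absorption at B starting from transient state s. Then h(B) = 1 and h(D) = 0. By first-step analysis:
h(E) = 0.28·1 + 0.35·0 + 0.37·h(E)
Solving: h(E) = 0.4444.
Starting from E, the probability is 0.4444.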